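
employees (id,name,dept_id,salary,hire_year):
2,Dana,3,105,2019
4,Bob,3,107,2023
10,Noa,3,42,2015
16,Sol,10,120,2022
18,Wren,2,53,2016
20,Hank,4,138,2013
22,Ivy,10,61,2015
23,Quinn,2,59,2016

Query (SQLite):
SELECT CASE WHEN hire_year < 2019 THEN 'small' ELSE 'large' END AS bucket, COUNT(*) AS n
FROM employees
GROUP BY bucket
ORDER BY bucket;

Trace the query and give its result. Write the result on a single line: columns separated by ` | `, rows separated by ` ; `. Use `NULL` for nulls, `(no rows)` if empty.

large | 3 ; small | 5

Bucket rows by hire_year < 2019 → 'small' else 'large'; count each bucket.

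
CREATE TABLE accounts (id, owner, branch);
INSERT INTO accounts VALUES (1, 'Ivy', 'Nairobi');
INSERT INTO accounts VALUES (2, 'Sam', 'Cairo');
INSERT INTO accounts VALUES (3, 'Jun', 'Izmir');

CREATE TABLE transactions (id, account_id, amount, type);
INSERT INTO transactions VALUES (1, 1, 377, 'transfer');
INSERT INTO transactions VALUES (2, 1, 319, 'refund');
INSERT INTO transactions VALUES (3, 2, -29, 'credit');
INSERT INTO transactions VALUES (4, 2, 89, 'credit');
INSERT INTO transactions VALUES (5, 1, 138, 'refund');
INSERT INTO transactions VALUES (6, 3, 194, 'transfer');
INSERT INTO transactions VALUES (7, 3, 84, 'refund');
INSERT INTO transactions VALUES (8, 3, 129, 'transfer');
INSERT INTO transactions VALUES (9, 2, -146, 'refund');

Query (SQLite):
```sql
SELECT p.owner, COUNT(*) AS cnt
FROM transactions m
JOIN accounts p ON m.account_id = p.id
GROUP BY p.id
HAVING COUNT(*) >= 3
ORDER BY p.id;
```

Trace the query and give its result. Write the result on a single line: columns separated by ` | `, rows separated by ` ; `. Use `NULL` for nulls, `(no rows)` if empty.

Join each transactions row to its accounts via account_id.
Group joined rows by accounts.id; compute COUNT(*) per group.
HAVING: keep groups with count ≥ 3.
  1: ids {1, 2, 5} → COUNT(*)=3
  2: ids {3, 4, 9} → COUNT(*)=3
  3: ids {6, 7, 8} → COUNT(*)=3

Ivy | 3 ; Sam | 3 ; Jun | 3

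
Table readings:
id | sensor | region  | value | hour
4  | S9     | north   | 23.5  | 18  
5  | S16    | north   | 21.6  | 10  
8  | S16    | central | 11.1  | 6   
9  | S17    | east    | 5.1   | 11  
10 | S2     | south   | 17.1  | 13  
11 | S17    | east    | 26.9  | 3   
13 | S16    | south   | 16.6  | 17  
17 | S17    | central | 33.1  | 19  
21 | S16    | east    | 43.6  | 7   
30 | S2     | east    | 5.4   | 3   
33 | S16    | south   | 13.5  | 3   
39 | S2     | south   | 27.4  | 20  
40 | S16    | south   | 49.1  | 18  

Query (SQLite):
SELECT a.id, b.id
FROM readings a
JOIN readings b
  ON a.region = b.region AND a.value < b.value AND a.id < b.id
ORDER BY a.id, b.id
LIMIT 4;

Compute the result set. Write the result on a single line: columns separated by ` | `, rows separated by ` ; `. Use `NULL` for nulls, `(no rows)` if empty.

8 | 17 ; 9 | 11 ; 9 | 21 ; 9 | 30

Pairs (a,b) with same region, a.value < b.value, a.id < b.id.
region groups: central:{8,17} east:{9,11,21,30} north:{4,5} south:{10,13,33,39,40}
Ordered by (a.id, b.id); first 4.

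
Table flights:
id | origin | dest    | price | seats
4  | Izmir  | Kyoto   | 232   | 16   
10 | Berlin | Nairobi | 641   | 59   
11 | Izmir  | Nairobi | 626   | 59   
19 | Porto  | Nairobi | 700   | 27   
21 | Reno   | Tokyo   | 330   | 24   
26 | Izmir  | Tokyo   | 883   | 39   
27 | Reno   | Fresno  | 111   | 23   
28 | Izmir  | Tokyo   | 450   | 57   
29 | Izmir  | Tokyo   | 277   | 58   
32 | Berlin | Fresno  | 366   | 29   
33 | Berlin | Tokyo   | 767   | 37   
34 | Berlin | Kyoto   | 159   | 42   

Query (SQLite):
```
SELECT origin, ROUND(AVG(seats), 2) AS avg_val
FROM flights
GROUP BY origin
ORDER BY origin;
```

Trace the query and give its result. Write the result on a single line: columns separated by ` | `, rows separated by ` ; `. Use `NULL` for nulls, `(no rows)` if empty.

Partition flights by origin; compute ROUND(AVG(seats), 2) within each group.
  Berlin: ids {10, 32, 33, 34} → ROUND(AVG(seats), 2)=41.75
  Izmir: ids {4, 11, 26, 28, 29} → ROUND(AVG(seats), 2)=45.8
  Porto: ids {19} → ROUND(AVG(seats), 2)=27
  Reno: ids {21, 27} → ROUND(AVG(seats), 2)=23.5

Berlin | 41.75 ; Izmir | 45.8 ; Porto | 27 ; Reno | 23.5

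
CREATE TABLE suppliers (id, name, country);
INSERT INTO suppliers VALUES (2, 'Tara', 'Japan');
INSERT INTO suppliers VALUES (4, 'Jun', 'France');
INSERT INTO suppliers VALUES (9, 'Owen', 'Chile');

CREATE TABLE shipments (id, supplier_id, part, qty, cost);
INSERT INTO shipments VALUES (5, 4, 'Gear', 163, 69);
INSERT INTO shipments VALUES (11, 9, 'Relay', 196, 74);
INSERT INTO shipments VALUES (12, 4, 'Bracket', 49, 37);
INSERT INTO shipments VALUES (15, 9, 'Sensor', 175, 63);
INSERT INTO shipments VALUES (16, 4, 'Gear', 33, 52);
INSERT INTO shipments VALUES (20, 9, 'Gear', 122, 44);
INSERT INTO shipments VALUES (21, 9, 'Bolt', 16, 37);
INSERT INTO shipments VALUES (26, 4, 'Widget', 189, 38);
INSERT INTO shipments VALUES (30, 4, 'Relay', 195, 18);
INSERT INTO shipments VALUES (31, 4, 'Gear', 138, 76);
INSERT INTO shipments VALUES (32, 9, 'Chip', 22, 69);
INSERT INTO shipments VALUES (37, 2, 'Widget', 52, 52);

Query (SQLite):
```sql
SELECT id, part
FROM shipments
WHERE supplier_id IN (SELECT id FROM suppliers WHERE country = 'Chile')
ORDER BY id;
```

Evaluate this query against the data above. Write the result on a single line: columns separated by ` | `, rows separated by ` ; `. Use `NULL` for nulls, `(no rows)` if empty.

Inner query: suppliers.id where country = 'Chile'.
Outer: keep shipments rows whose supplier_id is in that set.
Inner query → {9}

11 | Relay ; 15 | Sensor ; 20 | Gear ; 21 | Bolt ; 32 | Chip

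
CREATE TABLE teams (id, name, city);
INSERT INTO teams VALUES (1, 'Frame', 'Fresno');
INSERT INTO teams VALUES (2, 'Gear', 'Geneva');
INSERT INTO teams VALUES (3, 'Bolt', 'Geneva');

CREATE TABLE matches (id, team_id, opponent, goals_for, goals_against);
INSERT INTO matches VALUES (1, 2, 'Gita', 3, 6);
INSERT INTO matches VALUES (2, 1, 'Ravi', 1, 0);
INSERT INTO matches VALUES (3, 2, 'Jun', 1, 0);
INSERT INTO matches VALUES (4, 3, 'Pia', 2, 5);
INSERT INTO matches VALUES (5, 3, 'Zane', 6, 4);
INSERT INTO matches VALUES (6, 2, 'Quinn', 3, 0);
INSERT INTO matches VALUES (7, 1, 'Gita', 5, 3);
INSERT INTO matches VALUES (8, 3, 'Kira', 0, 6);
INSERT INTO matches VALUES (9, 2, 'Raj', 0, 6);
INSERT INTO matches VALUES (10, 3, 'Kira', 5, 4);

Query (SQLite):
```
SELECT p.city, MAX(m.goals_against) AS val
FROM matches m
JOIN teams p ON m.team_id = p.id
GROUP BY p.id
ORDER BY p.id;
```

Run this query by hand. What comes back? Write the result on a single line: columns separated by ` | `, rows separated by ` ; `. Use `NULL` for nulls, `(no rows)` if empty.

Fresno | 3 ; Geneva | 6 ; Geneva | 6

Join each matches row to its teams via team_id.
Group joined rows by teams.id; compute MAX(m.goals_against) per group.
  1: ids {2, 7} → MAX(m.goals_against)=3
  2: ids {1, 3, 6, 9} → MAX(m.goals_against)=6
  3: ids {4, 5, 8, 10} → MAX(m.goals_against)=6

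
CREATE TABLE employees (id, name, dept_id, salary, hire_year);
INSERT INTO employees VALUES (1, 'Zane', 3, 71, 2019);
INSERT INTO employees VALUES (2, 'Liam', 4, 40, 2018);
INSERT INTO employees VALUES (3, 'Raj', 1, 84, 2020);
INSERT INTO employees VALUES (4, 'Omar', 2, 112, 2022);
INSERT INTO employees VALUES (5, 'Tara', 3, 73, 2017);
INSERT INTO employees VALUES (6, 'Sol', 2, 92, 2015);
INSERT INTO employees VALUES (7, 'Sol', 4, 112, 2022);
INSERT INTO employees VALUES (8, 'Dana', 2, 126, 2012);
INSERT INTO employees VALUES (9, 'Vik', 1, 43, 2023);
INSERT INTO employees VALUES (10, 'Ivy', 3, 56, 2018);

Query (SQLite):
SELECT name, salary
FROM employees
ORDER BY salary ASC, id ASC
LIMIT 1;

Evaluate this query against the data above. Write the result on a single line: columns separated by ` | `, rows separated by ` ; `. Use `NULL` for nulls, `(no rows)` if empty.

Liam | 40

Sort by salary asc, tiebreak id asc: (40, id=2), (43, id=9), (56, id=10), (71, id=1) …. Take first 1.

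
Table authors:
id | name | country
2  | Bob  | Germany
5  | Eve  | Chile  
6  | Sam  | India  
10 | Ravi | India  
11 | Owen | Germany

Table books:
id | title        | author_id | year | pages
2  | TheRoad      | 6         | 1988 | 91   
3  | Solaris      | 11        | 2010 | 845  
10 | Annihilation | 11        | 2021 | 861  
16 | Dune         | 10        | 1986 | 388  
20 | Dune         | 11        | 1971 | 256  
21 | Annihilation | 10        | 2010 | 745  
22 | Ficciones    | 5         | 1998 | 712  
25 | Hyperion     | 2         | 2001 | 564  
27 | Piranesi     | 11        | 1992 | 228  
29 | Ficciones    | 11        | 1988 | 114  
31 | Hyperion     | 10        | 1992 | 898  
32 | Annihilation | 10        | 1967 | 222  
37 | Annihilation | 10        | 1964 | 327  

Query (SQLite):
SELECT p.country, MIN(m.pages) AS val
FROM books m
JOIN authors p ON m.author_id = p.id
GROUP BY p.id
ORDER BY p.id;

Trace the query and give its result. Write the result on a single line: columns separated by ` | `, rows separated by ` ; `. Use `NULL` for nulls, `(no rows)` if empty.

Join each books row to its authors via author_id.
Group joined rows by authors.id; compute MIN(m.pages) per group.
  2: ids {25} → MIN(m.pages)=564
  5: ids {22} → MIN(m.pages)=712
  6: ids {2} → MIN(m.pages)=91
  10: ids {16, 21, 31, 32, 37} → MIN(m.pages)=222
  11: ids {3, 10, 20, 27, 29} → MIN(m.pages)=114

Germany | 564 ; Chile | 712 ; India | 91 ; India | 222 ; Germany | 114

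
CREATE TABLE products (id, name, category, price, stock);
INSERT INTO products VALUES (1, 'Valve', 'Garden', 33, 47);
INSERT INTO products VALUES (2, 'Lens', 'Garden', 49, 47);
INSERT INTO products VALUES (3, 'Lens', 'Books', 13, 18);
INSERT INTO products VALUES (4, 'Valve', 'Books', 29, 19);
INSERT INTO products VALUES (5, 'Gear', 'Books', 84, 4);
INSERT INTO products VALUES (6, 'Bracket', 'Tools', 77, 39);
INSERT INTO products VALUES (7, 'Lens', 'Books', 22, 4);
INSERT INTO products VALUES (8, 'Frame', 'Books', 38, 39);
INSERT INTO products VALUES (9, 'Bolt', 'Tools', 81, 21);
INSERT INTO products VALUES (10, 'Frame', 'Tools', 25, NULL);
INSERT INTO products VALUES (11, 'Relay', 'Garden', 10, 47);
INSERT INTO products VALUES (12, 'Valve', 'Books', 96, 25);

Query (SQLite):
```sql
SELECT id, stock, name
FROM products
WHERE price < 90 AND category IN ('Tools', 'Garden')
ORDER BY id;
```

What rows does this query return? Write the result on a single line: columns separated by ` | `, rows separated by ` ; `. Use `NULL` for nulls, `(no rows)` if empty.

1 | 47 | Valve ; 2 | 47 | Lens ; 6 | 39 | Bracket ; 9 | 21 | Bolt ; 10 | NULL | Frame ; 11 | 47 | Relay

price < 90: ids {1, 2, 3, 4, 5, 6, 7, 8, 9, 10, 11}
category IN ('Tools', 'Garden'): ids {1, 2, 6, 9, 10, 11}
Combine with AND.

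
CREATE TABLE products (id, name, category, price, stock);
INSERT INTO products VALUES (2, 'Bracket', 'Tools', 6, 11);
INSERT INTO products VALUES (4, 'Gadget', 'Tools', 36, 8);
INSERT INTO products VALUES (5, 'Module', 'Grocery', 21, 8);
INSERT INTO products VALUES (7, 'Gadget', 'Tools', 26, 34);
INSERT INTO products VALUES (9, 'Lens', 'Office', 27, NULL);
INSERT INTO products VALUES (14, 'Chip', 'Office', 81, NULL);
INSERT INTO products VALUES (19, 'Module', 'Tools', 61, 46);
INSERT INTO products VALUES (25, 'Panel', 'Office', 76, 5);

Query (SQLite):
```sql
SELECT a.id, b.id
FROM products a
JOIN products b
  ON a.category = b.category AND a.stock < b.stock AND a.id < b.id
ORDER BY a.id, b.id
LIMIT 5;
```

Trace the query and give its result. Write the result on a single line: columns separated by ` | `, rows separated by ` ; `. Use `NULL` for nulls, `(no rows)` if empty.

2 | 7 ; 2 | 19 ; 4 | 7 ; 4 | 19 ; 7 | 19

Pairs (a,b) with same category, a.stock < b.stock, a.id < b.id.
category groups: Grocery:{5} Office:{9,14,25} Tools:{2,4,7,19}
Ordered by (a.id, b.id); first 5.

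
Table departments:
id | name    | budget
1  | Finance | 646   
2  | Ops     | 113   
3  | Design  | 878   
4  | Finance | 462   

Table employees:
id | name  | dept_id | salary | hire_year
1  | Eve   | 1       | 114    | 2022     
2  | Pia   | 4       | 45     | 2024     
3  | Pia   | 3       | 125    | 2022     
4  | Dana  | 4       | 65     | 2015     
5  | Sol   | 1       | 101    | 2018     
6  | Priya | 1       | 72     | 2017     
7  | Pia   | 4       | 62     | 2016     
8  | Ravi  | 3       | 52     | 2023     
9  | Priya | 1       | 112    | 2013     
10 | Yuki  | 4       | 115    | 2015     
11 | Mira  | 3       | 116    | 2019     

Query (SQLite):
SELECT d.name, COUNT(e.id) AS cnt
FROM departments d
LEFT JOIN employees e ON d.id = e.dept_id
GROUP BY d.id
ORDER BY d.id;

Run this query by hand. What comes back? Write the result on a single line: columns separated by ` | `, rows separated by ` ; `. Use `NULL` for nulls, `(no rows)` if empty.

LEFT JOIN keeps every departments row; unmatched ones get NULL for employees columns.
Group by departments.id and compute COUNT(e.id). COUNT(col) of an all-NULL group is 0.
  1: ids {1, 5, 6, 9} → COUNT(e.id)=4
  2: ids {—} → COUNT(e.id)=0
  3: ids {3, 8, 11} → COUNT(e.id)=3
  4: ids {2, 4, 7, 10} → COUNT(e.id)=4

Finance | 4 ; Ops | 0 ; Design | 3 ; Finance | 4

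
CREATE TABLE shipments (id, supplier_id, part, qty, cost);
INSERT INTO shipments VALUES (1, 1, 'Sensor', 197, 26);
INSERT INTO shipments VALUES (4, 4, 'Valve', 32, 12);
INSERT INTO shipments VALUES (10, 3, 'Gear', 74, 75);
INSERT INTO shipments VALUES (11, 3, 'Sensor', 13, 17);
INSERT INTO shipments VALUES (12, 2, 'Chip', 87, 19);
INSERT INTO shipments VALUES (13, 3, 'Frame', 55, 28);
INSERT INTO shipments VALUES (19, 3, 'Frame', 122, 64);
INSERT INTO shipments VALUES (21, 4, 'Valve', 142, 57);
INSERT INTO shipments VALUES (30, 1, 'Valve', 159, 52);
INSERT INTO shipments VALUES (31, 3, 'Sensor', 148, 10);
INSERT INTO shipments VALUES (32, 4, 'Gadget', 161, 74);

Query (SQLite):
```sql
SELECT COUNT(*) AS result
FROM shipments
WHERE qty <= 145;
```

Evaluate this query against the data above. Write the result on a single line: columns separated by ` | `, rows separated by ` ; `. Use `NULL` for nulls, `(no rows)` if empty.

7

Rows where qty <= 145 → qty values: [32, 74, 13, 87, 55, 122, 142].
COUNT(*) counts rows → 7.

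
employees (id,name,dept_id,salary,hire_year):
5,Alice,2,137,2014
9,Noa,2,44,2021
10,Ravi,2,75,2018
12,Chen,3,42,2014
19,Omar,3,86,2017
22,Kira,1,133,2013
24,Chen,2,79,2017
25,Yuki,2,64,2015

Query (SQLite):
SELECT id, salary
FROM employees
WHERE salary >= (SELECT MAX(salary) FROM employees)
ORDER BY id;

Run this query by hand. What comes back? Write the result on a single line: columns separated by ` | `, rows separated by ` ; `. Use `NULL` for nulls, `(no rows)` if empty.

5 | 137

Scalar subquery: MAX(salary) over all employees rows = 137.
Keep rows where salary >= that value.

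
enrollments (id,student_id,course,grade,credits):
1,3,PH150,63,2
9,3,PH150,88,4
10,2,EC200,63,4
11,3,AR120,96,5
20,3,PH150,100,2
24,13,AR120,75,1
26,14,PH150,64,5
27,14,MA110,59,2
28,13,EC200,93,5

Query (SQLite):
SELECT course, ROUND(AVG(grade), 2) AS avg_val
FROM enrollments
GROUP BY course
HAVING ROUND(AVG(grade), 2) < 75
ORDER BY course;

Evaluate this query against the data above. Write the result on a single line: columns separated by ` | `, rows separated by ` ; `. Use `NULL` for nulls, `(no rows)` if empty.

Partition enrollments by course; compute ROUND(AVG(grade), 2) within each group.
HAVING: keep groups where ROUND(AVG(grade), 2) < 75.
  AR120: ids {11, 24} → ROUND(AVG(grade), 2)=85.5
  EC200: ids {10, 28} → ROUND(AVG(grade), 2)=78
  MA110: ids {27} → ROUND(AVG(grade), 2)=59
  PH150: ids {1, 9, 20, 26} → ROUND(AVG(grade), 2)=78.75

MA110 | 59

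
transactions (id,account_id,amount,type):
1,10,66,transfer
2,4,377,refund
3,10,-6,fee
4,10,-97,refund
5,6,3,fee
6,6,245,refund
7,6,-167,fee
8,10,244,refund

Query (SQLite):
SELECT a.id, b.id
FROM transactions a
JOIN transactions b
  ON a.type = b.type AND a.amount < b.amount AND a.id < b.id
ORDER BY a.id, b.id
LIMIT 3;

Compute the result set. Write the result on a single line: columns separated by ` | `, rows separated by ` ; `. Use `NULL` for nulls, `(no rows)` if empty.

3 | 5 ; 4 | 6 ; 4 | 8

Pairs (a,b) with same type, a.amount < b.amount, a.id < b.id.
type groups: fee:{3,5,7} refund:{2,4,6,8} transfer:{1}
Ordered by (a.id, b.id); first 3.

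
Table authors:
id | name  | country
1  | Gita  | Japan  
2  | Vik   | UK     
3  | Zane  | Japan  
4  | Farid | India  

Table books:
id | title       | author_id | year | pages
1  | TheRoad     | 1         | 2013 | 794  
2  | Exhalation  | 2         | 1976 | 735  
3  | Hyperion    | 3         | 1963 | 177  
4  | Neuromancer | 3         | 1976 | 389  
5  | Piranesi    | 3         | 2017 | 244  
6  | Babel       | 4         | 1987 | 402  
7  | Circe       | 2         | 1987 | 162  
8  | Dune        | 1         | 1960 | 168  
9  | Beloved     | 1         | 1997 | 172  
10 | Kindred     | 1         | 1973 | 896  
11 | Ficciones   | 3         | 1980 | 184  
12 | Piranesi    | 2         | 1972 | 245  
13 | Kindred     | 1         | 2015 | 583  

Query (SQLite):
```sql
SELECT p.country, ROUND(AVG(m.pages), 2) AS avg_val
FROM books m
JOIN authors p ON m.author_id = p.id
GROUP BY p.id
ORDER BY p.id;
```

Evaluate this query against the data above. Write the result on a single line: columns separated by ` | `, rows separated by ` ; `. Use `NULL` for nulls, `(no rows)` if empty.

Join each books row to its authors via author_id.
Group joined rows by authors.id; compute ROUND(AVG(m.pages), 2) per group.
  1: ids {1, 8, 9, 10, 13} → ROUND(AVG(m.pages), 2)=522.6
  2: ids {2, 7, 12} → ROUND(AVG(m.pages), 2)=380.67
  3: ids {3, 4, 5, 11} → ROUND(AVG(m.pages), 2)=248.5
  4: ids {6} → ROUND(AVG(m.pages), 2)=402

Japan | 522.6 ; UK | 380.67 ; Japan | 248.5 ; India | 402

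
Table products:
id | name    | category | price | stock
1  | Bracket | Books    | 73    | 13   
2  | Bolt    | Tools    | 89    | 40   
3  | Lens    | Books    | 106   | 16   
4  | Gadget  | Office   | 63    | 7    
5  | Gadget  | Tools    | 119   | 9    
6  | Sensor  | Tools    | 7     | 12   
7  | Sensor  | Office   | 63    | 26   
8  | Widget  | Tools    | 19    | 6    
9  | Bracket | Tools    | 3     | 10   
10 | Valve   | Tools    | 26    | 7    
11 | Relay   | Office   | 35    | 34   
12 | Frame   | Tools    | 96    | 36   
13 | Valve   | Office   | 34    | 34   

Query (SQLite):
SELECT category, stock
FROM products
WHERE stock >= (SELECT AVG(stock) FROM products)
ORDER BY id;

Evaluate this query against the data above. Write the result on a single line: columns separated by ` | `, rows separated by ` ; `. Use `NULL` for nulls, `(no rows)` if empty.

Scalar subquery: AVG(stock) over all products rows = 19.230769 (≈; comparison uses full precision).
Keep rows where stock >= that value.

Tools | 40 ; Office | 26 ; Office | 34 ; Tools | 36 ; Office | 34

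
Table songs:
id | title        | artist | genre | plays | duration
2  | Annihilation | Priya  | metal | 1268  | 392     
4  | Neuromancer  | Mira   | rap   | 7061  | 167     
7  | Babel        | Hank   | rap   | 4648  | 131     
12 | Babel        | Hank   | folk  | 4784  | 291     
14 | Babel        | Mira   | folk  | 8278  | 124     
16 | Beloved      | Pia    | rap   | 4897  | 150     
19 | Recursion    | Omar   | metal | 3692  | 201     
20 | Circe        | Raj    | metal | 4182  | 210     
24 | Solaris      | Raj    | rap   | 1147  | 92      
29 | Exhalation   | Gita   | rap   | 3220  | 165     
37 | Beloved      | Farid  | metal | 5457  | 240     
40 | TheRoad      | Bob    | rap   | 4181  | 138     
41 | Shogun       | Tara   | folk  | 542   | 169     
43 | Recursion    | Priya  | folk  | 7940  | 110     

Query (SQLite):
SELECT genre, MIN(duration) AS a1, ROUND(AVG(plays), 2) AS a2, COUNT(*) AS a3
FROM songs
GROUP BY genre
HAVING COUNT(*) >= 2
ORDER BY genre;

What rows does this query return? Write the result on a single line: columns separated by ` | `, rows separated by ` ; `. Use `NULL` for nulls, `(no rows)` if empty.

folk | 110 | 5386 | 4 ; metal | 201 | 3649.75 | 4 ; rap | 92 | 4192.33 | 6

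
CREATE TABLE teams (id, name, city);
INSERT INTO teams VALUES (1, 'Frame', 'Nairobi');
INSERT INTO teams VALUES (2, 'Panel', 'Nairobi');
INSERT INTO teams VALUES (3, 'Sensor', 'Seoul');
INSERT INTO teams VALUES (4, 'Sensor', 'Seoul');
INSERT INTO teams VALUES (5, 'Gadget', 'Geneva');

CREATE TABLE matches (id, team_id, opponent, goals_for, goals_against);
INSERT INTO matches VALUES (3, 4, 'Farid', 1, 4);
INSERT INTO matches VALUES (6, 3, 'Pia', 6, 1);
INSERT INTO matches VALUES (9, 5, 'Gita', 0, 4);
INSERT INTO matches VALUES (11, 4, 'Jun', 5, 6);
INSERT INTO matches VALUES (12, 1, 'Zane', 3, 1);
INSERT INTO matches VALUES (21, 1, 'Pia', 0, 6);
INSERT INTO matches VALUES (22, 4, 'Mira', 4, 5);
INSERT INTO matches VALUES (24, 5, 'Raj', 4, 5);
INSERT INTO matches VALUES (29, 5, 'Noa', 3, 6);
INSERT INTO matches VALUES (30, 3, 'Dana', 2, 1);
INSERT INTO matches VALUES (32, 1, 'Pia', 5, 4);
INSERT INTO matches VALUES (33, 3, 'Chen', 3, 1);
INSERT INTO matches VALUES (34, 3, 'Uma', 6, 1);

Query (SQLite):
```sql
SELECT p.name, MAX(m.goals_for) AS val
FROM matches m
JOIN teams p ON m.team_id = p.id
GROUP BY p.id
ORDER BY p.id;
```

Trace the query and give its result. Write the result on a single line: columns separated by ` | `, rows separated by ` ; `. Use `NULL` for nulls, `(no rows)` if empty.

Frame | 5 ; Sensor | 6 ; Sensor | 5 ; Gadget | 4

Join each matches row to its teams via team_id.
Group joined rows by teams.id; compute MAX(m.goals_for) per group.
  1: ids {12, 21, 32} → MAX(m.goals_for)=5
  3: ids {6, 30, 33, 34} → MAX(m.goals_for)=6
  4: ids {3, 11, 22} → MAX(m.goals_for)=5
  5: ids {9, 24, 29} → MAX(m.goals_for)=4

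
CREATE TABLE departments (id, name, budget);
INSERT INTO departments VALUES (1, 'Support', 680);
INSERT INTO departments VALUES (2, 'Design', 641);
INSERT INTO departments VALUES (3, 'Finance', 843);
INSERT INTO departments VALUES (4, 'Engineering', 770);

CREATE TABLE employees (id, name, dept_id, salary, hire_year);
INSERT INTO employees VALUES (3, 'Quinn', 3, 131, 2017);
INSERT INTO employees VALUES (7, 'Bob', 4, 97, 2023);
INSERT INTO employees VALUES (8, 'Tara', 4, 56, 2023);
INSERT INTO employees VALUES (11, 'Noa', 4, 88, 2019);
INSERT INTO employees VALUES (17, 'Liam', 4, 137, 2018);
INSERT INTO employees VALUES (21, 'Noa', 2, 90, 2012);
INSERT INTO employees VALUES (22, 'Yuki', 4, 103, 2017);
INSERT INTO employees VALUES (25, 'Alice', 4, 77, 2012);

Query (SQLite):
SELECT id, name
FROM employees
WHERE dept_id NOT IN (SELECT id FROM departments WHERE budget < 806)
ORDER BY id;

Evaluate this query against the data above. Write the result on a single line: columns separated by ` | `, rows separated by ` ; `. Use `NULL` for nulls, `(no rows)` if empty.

Inner query: departments.id where budget < 806.
Outer: keep employees rows whose dept_id is not in that set.
Inner query → {1, 2, 4}

3 | Quinn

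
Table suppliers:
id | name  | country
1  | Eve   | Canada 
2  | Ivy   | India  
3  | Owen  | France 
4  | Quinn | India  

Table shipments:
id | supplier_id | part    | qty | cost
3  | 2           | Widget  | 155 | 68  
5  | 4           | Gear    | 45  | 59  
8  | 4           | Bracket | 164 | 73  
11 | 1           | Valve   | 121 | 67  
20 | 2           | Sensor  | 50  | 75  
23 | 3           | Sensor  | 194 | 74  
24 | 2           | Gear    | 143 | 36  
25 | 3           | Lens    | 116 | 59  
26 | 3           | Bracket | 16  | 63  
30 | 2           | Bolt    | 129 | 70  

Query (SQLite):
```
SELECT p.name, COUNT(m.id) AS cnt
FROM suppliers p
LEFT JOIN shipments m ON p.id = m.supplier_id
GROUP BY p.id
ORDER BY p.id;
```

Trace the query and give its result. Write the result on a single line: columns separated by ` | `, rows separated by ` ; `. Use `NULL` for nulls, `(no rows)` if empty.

Eve | 1 ; Ivy | 4 ; Owen | 3 ; Quinn | 2

LEFT JOIN keeps every suppliers row; unmatched ones get NULL for shipments columns.
Group by suppliers.id and compute COUNT(m.id). COUNT(col) of an all-NULL group is 0.
  1: ids {11} → COUNT(m.id)=1
  2: ids {3, 20, 24, 30} → COUNT(m.id)=4
  3: ids {23, 25, 26} → COUNT(m.id)=3
  4: ids {5, 8} → COUNT(m.id)=2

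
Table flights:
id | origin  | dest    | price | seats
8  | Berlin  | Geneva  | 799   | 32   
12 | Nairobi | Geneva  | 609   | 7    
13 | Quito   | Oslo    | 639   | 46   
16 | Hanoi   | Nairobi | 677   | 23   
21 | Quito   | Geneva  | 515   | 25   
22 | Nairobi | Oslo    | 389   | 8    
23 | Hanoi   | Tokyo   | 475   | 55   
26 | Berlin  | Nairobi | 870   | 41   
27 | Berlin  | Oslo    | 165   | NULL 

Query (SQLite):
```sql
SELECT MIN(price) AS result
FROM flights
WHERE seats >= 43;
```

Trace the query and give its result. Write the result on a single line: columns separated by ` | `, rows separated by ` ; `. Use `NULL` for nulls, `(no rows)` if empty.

Rows where seats >= 43 → price values: [639, 475].
MIN of non-NULL values = 475.

475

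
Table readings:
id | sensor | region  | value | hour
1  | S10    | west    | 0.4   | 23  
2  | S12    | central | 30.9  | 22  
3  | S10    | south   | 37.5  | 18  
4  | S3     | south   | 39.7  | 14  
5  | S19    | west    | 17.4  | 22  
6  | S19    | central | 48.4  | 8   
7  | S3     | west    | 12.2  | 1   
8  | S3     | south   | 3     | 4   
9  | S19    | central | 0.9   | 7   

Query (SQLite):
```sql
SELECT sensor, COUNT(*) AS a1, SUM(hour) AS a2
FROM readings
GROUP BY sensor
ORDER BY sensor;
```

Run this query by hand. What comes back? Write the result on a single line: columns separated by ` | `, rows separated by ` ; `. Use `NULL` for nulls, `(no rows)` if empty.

S10 | 2 | 41 ; S12 | 1 | 22 ; S19 | 3 | 37 ; S3 | 3 | 19

Group readings by sensor.
Per group compute: COUNT(*), SUM(hour).
  S10: ids {1, 3} → COUNT(*)=2, SUM(hour)=41
  S12: ids {2} → COUNT(*)=1, SUM(hour)=22
  S19: ids {5, 6, 9} → COUNT(*)=3, SUM(hour)=37
  S3: ids {4, 7, 8} → COUNT(*)=3, SUM(hour)=19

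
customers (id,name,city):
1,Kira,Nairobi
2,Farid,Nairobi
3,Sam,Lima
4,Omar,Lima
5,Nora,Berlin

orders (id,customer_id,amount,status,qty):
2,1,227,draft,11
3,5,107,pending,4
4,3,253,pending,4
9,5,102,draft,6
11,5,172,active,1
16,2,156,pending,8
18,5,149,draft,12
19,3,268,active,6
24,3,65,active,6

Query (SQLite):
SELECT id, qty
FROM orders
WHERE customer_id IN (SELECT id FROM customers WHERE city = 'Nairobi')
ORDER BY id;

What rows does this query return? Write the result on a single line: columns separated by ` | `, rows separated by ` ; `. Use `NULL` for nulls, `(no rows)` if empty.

2 | 11 ; 16 | 8

Inner query: customers.id where city = 'Nairobi'.
Outer: keep orders rows whose customer_id is in that set.
Inner query → {1, 2}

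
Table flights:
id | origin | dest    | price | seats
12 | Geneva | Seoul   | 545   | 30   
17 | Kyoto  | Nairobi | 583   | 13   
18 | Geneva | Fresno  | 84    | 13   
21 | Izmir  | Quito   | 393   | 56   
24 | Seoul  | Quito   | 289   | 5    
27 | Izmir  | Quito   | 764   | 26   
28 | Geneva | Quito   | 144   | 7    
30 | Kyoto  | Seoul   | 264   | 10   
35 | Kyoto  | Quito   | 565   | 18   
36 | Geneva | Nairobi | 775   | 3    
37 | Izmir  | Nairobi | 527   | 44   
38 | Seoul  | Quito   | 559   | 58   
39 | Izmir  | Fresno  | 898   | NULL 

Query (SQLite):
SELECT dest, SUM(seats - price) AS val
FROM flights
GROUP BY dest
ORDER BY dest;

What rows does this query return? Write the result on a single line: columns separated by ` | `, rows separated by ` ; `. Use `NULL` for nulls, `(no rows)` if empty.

Fresno | -71 ; Nairobi | -1825 ; Quito | -2544 ; Seoul | -769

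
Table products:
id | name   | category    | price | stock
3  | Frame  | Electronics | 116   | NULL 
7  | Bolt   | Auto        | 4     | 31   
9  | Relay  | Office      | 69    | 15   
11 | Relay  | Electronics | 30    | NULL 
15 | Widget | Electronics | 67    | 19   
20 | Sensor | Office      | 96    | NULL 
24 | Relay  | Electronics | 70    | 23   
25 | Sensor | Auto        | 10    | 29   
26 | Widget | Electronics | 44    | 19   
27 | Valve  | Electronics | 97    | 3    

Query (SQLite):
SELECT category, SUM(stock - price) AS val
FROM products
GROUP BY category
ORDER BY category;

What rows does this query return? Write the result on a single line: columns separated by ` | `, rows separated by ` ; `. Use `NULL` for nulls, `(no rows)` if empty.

Auto | 46 ; Electronics | -214 ; Office | -54

For each row compute stock - price.
Group by category; take SUM of the expression per group.
  Auto: ids {7, 25} → SUM(stock - price)=46
  Electronics: ids {3, 11, 15, 24, 26, 27} → SUM(stock - price)=-214
  Office: ids {9, 20} → SUM(stock - price)=-54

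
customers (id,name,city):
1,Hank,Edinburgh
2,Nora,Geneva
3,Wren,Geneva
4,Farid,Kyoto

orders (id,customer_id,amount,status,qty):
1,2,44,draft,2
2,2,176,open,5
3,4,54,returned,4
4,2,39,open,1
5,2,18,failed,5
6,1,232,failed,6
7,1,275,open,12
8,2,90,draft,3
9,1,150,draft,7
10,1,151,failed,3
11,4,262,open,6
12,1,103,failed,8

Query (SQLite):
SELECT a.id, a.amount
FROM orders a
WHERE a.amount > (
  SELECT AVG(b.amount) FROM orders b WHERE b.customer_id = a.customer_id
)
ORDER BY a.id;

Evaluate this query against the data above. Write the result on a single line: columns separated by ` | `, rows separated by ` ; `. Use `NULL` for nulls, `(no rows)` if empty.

2 | 176 ; 6 | 232 ; 7 | 275 ; 8 | 90 ; 11 | 262

For each orders row a, compute AVG(amount) over rows sharing a.customer_id.
Keep row a if a.amount > that per-group AVG.
  customer_id=1: AVG(amount) = 182.2
  customer_id=2: AVG(amount) = 73.4
  customer_id=4: AVG(amount) = 158.0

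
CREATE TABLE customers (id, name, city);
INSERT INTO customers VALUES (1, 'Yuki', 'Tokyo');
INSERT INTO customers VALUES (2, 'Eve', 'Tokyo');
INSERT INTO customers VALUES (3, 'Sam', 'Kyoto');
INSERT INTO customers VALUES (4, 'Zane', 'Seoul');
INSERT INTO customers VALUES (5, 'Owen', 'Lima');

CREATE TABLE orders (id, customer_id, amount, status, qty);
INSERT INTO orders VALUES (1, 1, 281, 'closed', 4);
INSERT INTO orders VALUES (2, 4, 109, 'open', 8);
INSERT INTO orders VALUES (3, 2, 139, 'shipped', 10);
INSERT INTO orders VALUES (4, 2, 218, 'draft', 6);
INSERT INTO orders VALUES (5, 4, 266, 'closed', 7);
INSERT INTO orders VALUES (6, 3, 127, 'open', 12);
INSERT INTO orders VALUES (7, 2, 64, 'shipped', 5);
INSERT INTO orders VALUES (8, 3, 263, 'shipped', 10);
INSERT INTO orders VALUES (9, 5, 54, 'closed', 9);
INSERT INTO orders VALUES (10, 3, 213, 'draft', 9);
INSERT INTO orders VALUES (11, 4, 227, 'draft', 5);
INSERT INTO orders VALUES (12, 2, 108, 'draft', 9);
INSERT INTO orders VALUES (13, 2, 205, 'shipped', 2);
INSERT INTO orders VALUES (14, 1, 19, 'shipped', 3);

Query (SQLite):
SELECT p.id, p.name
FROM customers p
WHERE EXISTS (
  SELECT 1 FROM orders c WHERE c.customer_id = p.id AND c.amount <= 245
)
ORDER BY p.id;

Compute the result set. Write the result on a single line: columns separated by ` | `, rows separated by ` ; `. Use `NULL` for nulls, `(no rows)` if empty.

For each customers row, check whether any orders with matching customer_id has amount <= 245.
Keep rows where that is true.

1 | Yuki ; 2 | Eve ; 3 | Sam ; 4 | Zane ; 5 | Owen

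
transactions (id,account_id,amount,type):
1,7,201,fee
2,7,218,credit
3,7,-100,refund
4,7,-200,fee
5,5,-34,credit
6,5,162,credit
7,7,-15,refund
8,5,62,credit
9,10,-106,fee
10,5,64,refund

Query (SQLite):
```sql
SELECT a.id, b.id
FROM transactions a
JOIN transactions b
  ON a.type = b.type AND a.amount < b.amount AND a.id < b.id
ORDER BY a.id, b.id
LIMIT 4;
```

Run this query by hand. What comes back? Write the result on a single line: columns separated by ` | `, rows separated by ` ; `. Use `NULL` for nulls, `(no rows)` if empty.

3 | 7 ; 3 | 10 ; 4 | 9 ; 5 | 6

Pairs (a,b) with same type, a.amount < b.amount, a.id < b.id.
type groups: credit:{2,5,6,8} fee:{1,4,9} refund:{3,7,10}
Ordered by (a.id, b.id); first 4.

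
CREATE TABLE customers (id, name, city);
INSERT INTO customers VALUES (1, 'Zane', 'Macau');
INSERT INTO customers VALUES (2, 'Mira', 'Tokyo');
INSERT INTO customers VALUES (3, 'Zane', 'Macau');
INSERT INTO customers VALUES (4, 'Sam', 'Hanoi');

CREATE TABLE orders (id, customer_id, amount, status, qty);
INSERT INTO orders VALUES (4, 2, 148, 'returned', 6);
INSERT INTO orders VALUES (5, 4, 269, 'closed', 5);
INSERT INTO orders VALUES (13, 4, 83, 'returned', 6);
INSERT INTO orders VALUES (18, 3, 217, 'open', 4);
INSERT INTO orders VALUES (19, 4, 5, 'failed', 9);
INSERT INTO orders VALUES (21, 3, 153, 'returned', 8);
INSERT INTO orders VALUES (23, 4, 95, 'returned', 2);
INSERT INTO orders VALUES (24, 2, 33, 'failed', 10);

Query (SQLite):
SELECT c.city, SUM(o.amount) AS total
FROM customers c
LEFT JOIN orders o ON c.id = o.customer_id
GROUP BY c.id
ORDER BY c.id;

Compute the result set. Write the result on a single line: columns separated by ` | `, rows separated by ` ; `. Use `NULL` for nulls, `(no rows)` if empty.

Macau | NULL ; Tokyo | 181 ; Macau | 370 ; Hanoi | 452

LEFT JOIN keeps every customers row; unmatched ones get NULL for orders columns.
Group by customers.id and compute SUM(o.amount). SUM over an all-NULL group is NULL.
  1: ids {—} → SUM(o.amount)=NULL
  2: ids {4, 24} → SUM(o.amount)=181
  3: ids {18, 21} → SUM(o.amount)=370
  4: ids {5, 13, 19, 23} → SUM(o.amount)=452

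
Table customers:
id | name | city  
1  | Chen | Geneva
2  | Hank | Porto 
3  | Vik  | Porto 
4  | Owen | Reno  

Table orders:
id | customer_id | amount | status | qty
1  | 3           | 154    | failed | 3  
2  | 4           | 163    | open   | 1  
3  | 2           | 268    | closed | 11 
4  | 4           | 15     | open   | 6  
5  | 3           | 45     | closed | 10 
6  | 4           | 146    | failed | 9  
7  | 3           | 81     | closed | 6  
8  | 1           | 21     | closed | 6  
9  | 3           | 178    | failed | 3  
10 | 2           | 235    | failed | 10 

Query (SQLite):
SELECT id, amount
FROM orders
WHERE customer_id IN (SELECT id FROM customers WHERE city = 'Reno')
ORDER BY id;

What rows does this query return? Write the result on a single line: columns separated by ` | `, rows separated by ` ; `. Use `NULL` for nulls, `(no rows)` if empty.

2 | 163 ; 4 | 15 ; 6 | 146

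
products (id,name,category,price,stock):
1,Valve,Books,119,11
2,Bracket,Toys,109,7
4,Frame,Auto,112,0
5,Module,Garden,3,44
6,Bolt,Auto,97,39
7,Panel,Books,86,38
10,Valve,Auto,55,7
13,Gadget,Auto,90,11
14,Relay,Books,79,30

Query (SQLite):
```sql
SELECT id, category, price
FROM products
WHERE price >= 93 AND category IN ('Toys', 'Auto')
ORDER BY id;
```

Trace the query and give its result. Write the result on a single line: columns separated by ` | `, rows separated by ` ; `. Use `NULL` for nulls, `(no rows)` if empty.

2 | Toys | 109 ; 4 | Auto | 112 ; 6 | Auto | 97

price >= 93: ids {1, 2, 4, 6}
category IN ('Toys', 'Auto'): ids {2, 4, 6, 10, 13}
Combine with AND.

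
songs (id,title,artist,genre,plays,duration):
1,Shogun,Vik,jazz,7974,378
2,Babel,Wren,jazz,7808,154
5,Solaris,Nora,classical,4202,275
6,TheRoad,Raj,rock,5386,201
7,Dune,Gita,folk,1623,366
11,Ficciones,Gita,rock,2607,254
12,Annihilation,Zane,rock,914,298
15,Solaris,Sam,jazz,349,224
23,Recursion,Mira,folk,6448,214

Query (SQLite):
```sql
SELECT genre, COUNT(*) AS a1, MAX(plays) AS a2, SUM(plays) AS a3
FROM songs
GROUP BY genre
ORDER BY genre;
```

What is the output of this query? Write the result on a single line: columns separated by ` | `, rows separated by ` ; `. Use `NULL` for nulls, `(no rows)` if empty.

classical | 1 | 4202 | 4202 ; folk | 2 | 6448 | 8071 ; jazz | 3 | 7974 | 16131 ; rock | 3 | 5386 | 8907

Group songs by genre.
Per group compute: COUNT(*), MAX(plays), SUM(plays).
  classical: ids {5} → COUNT(*)=1, MAX(plays)=4202, SUM(plays)=4202
  folk: ids {7, 23} → COUNT(*)=2, MAX(plays)=6448, SUM(plays)=8071
  jazz: ids {1, 2, 15} → COUNT(*)=3, MAX(plays)=7974, SUM(plays)=16131
  rock: ids {6, 11, 12} → COUNT(*)=3, MAX(plays)=5386, SUM(plays)=8907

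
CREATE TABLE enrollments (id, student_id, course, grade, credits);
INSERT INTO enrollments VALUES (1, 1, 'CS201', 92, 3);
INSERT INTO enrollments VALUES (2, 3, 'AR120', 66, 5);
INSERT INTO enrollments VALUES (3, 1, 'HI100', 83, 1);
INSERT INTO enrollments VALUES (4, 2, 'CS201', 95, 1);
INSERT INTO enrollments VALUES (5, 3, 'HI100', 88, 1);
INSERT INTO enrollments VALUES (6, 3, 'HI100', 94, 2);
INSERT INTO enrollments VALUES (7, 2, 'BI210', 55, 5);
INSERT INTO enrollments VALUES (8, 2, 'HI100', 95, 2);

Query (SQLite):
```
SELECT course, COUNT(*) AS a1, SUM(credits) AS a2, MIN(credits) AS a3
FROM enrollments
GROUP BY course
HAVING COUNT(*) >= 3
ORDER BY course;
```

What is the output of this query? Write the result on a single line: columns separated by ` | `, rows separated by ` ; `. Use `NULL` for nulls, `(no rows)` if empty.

HI100 | 4 | 6 | 1

Group enrollments by course.
Per group compute: COUNT(*), SUM(credits), MIN(credits).
HAVING: drop groups with fewer than 3 rows.
  AR120: ids {2} → COUNT(*)=1, SUM(credits)=5, MIN(credits)=5
  BI210: ids {7} → COUNT(*)=1, SUM(credits)=5, MIN(credits)=5
  CS201: ids {1, 4} → COUNT(*)=2, SUM(credits)=4, MIN(credits)=1
  HI100: ids {3, 5, 6, 8} → COUNT(*)=4, SUM(credits)=6, MIN(credits)=1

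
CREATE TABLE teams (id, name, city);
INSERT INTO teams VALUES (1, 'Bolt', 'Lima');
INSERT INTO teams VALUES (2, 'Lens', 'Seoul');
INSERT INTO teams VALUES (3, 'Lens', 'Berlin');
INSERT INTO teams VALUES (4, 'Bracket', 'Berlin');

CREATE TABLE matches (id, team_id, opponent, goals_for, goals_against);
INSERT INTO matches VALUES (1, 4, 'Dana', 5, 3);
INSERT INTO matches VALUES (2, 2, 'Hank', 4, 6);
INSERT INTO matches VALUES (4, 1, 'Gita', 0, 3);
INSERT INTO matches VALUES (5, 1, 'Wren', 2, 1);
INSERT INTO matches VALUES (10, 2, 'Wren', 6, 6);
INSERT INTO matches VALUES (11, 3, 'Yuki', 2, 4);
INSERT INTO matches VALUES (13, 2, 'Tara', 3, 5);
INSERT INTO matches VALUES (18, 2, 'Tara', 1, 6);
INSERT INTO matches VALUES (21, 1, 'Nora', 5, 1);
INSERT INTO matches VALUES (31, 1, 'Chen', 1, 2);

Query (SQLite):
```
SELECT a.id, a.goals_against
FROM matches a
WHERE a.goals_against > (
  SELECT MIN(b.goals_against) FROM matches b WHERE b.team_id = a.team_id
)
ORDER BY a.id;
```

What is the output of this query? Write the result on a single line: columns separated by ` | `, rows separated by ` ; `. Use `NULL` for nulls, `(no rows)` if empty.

2 | 6 ; 4 | 3 ; 10 | 6 ; 18 | 6 ; 31 | 2

For each matches row a, compute MIN(goals_against) over rows sharing a.team_id.
Keep row a if a.goals_against > that per-group MIN.
  team_id=1: MIN(goals_against) = 1
  team_id=2: MIN(goals_against) = 5
  team_id=3: MIN(goals_against) = 4
  team_id=4: MIN(goals_against) = 3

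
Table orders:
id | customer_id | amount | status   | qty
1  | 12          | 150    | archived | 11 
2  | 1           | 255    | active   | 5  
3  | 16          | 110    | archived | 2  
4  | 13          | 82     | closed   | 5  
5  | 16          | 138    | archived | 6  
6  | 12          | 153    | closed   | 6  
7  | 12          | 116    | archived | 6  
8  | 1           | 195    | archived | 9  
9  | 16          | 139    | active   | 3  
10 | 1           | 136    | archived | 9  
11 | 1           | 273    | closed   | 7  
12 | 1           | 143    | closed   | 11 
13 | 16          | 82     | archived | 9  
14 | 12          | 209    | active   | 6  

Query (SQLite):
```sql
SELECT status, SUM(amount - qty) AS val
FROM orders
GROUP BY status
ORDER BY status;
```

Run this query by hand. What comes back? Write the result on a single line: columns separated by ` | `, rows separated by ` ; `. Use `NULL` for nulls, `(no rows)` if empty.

For each row compute amount - qty.
Group by status; take SUM of the expression per group.
  active: ids {2, 9, 14} → SUM(amount - qty)=589
  archived: ids {1, 3, 5, 7, 8, 10, 13} → SUM(amount - qty)=875
  closed: ids {4, 6, 11, 12} → SUM(amount - qty)=622

active | 589 ; archived | 875 ; closed | 622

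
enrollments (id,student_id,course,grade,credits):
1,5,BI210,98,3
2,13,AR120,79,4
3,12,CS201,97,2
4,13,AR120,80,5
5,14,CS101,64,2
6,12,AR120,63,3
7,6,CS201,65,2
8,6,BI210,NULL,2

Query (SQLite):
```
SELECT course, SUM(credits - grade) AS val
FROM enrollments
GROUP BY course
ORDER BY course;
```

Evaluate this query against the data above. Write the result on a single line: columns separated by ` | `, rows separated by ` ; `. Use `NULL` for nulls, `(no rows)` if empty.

AR120 | -210 ; BI210 | -95 ; CS101 | -62 ; CS201 | -158

For each row compute credits - grade.
Group by course; take SUM of the expression per group.
  AR120: ids {2, 4, 6} → SUM(credits - grade)=-210
  BI210: ids {1, 8} → SUM(credits - grade)=-95
  CS101: ids {5} → SUM(credits - grade)=-62
  CS201: ids {3, 7} → SUM(credits - grade)=-158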